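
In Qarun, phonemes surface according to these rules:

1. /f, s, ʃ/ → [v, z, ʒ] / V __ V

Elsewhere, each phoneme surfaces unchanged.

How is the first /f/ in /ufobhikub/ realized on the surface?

/f/ — between /u/ and /o/, between two vowels — surfaces as [v] (rule 1).

[v]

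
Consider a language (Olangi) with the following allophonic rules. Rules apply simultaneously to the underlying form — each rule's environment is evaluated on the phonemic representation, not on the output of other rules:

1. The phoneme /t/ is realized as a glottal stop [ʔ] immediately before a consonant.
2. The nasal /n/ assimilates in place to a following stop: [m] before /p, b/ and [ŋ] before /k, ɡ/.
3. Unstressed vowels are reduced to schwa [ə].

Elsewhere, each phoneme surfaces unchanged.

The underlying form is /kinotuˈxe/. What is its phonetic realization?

/k/ — not in any rule's target class → [k].
/i/ meets the environment for rule 3 (in an unstressed syllable) → [ə].
/n/ — between /i/ and /o/; rule 2 does not apply here → [n].
/o/ — between /n/ and /t/, in an unstressed syllable — surfaces as [ə] (rule 3).
/t/ (between /o/ and /u/): rule 1 targets it, but not immediately before a consonant → unchanged [t].
/u/ meets the environment for rule 3 (in an unstressed syllable) → [ə].
/x/ (between /u/ and /e/) is unaffected → [x].
/e/ — word-final; rule 3 does not apply here → [e].

[kənətəˈxe]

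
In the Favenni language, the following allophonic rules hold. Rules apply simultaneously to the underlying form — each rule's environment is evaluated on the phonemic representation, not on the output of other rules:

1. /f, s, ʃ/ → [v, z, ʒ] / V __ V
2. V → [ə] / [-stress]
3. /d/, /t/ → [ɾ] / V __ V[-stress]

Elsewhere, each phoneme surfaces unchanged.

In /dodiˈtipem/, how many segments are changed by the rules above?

Segments that undergo a rule: /o/ → [ə] (rule 2); /d/ → [ɾ] (rule 3); /i/ → [ə] (rule 2); /e/ → [ə] (rule 2).
All other segments surface unchanged.

4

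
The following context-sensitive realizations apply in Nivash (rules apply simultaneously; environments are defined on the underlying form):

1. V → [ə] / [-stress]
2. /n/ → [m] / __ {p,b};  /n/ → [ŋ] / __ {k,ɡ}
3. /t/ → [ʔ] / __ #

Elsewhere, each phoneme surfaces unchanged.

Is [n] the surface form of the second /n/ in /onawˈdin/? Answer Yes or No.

/n/ (word-final): rule 2 targets it, but not before a labial or velar stop → unchanged [n].
The actual realization is [n], which matches [n].

Yes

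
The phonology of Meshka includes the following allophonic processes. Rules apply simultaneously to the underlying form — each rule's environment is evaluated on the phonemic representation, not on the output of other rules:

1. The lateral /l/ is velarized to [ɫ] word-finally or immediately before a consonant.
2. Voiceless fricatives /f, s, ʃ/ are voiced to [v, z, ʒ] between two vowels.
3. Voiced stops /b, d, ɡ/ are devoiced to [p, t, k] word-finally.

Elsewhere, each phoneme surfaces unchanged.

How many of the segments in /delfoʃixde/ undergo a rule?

Segments that undergo a rule: /l/ → [ɫ] (rule 1); /ʃ/ → [ʒ] (rule 2).
All other segments surface unchanged.

2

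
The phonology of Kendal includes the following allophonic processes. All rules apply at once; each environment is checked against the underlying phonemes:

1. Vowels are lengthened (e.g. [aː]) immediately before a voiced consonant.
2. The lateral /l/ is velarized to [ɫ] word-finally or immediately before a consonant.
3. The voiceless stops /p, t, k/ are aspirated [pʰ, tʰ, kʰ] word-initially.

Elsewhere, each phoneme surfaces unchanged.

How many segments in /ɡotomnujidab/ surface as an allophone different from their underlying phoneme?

Segments that undergo a rule: /o/ → [oː] (rule 1); /u/ → [uː] (rule 1); /i/ → [iː] (rule 1); /a/ → [aː] (rule 1).
All other segments surface unchanged.

4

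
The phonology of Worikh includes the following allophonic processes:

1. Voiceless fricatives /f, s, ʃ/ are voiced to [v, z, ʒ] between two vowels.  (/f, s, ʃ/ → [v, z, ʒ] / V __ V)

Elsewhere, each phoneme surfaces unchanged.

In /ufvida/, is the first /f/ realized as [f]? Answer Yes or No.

Yes

/f/ (between /u/ and /v/) fails the environment for rule 1, so it stays [f].
The actual realization is [f], which matches [f].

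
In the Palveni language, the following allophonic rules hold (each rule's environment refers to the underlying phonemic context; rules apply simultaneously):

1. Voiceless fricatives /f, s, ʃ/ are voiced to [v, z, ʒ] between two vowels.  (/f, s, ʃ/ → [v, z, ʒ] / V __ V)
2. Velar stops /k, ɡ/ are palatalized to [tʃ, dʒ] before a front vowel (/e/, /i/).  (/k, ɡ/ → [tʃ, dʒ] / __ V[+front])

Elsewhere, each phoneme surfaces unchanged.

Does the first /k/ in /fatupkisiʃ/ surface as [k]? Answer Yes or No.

/k/ (between /p/ and /i/) occurs before a front vowel → [tʃ] by rule 2.
The actual realization is [tʃ], not [k].

No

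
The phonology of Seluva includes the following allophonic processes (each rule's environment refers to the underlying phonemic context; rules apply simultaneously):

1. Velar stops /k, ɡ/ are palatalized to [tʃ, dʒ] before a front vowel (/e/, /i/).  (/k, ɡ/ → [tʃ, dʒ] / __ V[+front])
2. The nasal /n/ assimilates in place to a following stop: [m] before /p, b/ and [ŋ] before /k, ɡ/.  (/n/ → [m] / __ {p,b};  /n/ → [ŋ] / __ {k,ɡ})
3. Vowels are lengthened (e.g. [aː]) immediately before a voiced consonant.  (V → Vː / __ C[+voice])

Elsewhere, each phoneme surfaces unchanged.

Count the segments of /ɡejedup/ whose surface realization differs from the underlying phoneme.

3

Segments that undergo a rule: /ɡ/ → [dʒ] (rule 1); /e/ → [eː] (rule 3); /e/ → [eː] (rule 3).
All other segments surface unchanged.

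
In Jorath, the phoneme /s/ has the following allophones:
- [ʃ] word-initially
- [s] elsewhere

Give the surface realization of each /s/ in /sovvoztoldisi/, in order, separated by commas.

Occurrence 1 (position 1): word-initially → [ʃ].
Occurrence 2 (position 12): no conditioning environment matches → elsewhere allophone [s].

[ʃ], [s]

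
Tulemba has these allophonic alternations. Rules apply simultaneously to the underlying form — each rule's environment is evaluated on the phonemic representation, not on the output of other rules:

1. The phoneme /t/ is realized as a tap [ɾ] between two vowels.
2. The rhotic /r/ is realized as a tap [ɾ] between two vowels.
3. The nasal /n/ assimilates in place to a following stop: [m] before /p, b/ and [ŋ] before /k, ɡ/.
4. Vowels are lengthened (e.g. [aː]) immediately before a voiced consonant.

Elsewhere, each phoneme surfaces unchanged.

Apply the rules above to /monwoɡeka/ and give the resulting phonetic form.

/m/ stays [m].
/o/ — between /m/ and /n/, before a voiced consonant — surfaces as [oː] (rule 4).
/n/ (between /o/ and /w/) fails the environment for rule 3, so it stays [n].
/w/ (between /n/ and /o/) is unaffected → [w].
/o/ (between /w/ and /ɡ/): before a voiced consonant, so rule 4 applies → [oː].
/ɡ/ (between /o/ and /e/) is unaffected → [ɡ].
/e/ — between /ɡ/ and /k/; rule 4 does not apply here → [e].
/k/ (between /e/ and /a/): no rule targets it → [k].
/a/ (word-final) fails the environment for rule 4, so it stays [a].

[moːnwoːɡeka]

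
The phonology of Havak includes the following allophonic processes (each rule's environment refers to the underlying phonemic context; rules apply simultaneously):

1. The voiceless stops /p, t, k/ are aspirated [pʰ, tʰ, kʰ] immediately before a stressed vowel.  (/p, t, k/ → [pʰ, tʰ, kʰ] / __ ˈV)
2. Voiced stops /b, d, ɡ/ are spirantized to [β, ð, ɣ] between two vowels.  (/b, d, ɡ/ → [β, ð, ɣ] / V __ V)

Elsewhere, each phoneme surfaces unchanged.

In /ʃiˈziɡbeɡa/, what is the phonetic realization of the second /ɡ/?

[ɣ]

Rule 2 applies to /ɡ/ (between /e/ and /a/: between two vowels) → [ɣ].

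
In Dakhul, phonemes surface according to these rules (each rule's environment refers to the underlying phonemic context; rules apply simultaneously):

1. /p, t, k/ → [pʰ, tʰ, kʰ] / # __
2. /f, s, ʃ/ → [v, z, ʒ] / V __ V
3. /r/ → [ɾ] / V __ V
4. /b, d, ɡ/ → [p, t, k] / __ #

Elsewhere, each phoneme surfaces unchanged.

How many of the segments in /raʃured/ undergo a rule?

Segments that undergo a rule: /ʃ/ → [ʒ] (rule 2); /r/ → [ɾ] (rule 3); /d/ → [t] (rule 4).
All other segments surface unchanged.

3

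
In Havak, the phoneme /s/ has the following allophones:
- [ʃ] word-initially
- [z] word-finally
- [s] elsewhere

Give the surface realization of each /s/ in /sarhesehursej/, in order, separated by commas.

[ʃ], [s], [s]

Occurrence 1 (position 1): word-initially → [ʃ].
Occurrence 2 (position 6): no conditioning environment matches → elsewhere allophone [s].
Occurrence 3 (position 11): no conditioning environment matches → elsewhere allophone [s].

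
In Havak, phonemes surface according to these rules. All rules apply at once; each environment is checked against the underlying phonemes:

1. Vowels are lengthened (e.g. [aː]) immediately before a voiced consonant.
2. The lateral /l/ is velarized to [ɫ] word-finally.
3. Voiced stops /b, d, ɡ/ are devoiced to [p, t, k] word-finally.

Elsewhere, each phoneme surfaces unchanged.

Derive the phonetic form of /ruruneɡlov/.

[ruːruːneːɡloːv]

/r/ (word-initial): no rule targets it → [r].
/u/ (between /r/ and /r/): before a voiced consonant, so rule 1 applies → [uː].
/r/ (between /u/ and /u/) is unaffected → [r].
/u/ — between /r/ and /n/, before a voiced consonant — surfaces as [uː] (rule 1).
/n/ stays [n].
/e/ (between /n/ and /ɡ/) occurs before a voiced consonant → [eː] by rule 1.
/ɡ/ (between /e/ and /l/) is in the target of rule 3 but the environment (word-finally) is not met → [ɡ].
/l/ (between /ɡ/ and /o/) is in the target of rule 2 but the environment (word-finally) is not met → [l].
/o/ — between /l/ and /v/, before a voiced consonant — surfaces as [oː] (rule 1).
/v/ (word-final) is unaffected → [v].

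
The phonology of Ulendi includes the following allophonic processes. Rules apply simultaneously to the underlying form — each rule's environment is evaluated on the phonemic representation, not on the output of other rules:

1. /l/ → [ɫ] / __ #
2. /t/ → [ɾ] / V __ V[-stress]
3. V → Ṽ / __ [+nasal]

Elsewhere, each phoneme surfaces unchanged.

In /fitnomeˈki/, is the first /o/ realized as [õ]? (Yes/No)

Yes

/o/ — between /n/ and /m/, before a nasal consonant — surfaces as [õ] (rule 3).
The actual realization is [õ], which matches [õ].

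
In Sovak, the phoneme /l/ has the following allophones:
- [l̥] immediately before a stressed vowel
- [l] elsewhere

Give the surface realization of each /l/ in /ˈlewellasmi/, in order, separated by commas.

[l̥], [l], [l]

Occurrence 1 (position 1): immediately before a stressed vowel → [l̥].
Occurrence 2 (position 5): no conditioning environment matches → elsewhere allophone [l].
Occurrence 3 (position 6): no conditioning environment matches → elsewhere allophone [l].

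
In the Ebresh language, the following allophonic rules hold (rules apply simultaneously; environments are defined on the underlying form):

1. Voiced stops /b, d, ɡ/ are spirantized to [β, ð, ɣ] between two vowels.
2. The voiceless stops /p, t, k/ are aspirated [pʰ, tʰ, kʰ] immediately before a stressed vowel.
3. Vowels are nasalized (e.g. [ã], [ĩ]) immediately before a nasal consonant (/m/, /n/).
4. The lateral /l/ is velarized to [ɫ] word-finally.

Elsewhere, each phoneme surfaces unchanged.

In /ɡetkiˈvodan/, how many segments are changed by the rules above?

Segments that undergo a rule: /d/ → [ð] (rule 1); /a/ → [ã] (rule 3).
All other segments surface unchanged.

2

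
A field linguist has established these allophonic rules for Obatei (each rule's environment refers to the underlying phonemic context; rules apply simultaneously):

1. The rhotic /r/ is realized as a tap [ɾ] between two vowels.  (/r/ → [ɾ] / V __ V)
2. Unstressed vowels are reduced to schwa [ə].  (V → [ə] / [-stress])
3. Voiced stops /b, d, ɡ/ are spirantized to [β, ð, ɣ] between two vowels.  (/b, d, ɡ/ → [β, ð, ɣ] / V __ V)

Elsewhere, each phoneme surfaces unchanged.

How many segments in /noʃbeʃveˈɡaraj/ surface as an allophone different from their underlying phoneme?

6

Segments that undergo a rule: /o/ → [ə] (rule 2); /e/ → [ə] (rule 2); /e/ → [ə] (rule 2); /ɡ/ → [ɣ] (rule 3); /r/ → [ɾ] (rule 1); /a/ → [ə] (rule 2).
All other segments surface unchanged.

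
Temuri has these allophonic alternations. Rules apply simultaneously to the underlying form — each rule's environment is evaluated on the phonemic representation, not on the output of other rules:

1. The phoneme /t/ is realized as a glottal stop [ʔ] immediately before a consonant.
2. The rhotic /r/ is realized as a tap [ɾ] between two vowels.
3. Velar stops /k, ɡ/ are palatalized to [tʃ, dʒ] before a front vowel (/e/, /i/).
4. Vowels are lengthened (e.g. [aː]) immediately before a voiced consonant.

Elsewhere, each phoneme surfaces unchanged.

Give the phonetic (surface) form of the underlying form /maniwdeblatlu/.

[maːniːwdeːblaʔlu]

/m/ stays [m].
/a/ (between /m/ and /n/): before a voiced consonant, so rule 4 applies → [aː].
/n/ stays [n].
/i/ (between /n/ and /w/): before a voiced consonant, so rule 4 applies → [iː].
/w/ (between /i/ and /d/): no rule targets it → [w].
/d/ — not in any rule's target class → [d].
/e/ (between /d/ and /b/): before a voiced consonant, so rule 4 applies → [eː].
/b/ — not in any rule's target class → [b].
/l/ (between /b/ and /a/) is unaffected → [l].
/a/ (between /l/ and /t/): rule 4 targets it, but not before a voiced consonant → unchanged [a].
/t/ meets the environment for rule 1 (immediately before a consonant) → [ʔ].
/l/ — not in any rule's target class → [l].
/u/ (word-final): rule 4 targets it, but not before a voiced consonant → unchanged [u].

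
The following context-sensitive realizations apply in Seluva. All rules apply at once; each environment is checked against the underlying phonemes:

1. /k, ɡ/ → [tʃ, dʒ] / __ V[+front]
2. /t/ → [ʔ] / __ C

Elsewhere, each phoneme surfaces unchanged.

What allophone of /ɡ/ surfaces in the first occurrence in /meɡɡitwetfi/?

/ɡ/ (between /e/ and /ɡ/): rule 1 targets it, but not before a front vowel → unchanged [ɡ].

[ɡ]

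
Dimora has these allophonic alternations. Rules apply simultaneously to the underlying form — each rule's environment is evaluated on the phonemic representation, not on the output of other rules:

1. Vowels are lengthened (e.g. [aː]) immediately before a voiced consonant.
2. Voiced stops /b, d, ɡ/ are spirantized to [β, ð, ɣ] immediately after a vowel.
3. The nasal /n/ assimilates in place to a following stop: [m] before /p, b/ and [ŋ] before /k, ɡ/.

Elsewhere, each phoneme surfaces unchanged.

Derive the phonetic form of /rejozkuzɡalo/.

[reːjoːzkuːzɡaːlo]

/r/ (word-initial) is unaffected → [r].
/e/ (between /r/ and /j/): before a voiced consonant, so rule 1 applies → [eː].
/j/ — not in any rule's target class → [j].
/o/ — between /j/ and /z/, before a voiced consonant — surfaces as [oː] (rule 1).
/z/ (between /o/ and /k/): no rule targets it → [z].
/k/ — not in any rule's target class → [k].
/u/ — between /k/ and /z/, before a voiced consonant — surfaces as [uː] (rule 1).
/z/ (between /u/ and /ɡ/): no rule targets it → [z].
/ɡ/ — between /z/ and /a/; rule 2 does not apply here → [ɡ].
/a/ (between /ɡ/ and /l/) occurs before a voiced consonant → [aː] by rule 1.
/l/ stays [l].
/o/ (word-final) fails the environment for rule 1, so it stays [o].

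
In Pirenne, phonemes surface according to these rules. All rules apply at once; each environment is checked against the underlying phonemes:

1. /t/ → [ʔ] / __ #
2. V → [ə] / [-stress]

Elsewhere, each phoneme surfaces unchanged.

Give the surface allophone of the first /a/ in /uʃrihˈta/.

/a/ (word-final) fails the environment for rule 2, so it stays [a].

[a]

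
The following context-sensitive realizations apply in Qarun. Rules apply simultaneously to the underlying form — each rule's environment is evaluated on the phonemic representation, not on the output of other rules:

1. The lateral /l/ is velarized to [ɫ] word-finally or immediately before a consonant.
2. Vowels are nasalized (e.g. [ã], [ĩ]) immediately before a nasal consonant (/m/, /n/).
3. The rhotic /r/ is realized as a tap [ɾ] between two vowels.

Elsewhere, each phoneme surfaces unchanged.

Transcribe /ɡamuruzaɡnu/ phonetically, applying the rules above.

/a/ — between /ɡ/ and /m/, before a nasal consonant — surfaces as [ã] (rule 2).
/u/ — between /m/ and /r/; rule 2 does not apply here → [u].
/r/ — between /u/ and /u/, between two vowels — surfaces as [ɾ] (rule 3).
/u/ (between /r/ and /z/) is in the target of rule 2 but the environment (before a nasal consonant) is not met → [u].
/a/ (between /z/ and /ɡ/): rule 2 targets it, but not before a nasal consonant → unchanged [a].
/u/ (word-final) is in the target of rule 2 but the environment (before a nasal consonant) is not met → [u].

[ɡãmuɾuzaɡnu]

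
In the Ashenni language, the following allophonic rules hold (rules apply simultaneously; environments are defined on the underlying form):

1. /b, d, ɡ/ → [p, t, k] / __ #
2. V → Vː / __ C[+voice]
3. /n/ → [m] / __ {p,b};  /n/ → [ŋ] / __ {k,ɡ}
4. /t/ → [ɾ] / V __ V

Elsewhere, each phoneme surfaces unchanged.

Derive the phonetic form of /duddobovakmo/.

/d/ — word-initial; rule 1 does not apply here → [d].
/u/ meets the environment for rule 2 (before a voiced consonant) → [uː].
/d/ (between /u/ and /d/) is in the target of rule 1 but the environment (word-finally) is not met → [d].
/d/ — between /d/ and /o/; rule 1 does not apply here → [d].
/o/ meets the environment for rule 2 (before a voiced consonant) → [oː].
/b/ (between /o/ and /o/) fails the environment for rule 1, so it stays [b].
/o/ meets the environment for rule 2 (before a voiced consonant) → [oː].
/v/ (between /o/ and /a/) is unaffected → [v].
/a/ (between /v/ and /k/): rule 2 targets it, but not before a voiced consonant → unchanged [a].
/k/ (between /a/ and /m/): no rule targets it → [k].
/m/ (between /k/ and /o/) is unaffected → [m].
/o/ (word-final) fails the environment for rule 2, so it stays [o].

[duːddoːboːvakmo]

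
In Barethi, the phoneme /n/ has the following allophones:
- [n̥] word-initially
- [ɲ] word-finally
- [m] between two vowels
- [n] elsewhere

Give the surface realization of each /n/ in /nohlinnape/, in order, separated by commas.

[n̥], [n], [n]

Occurrence 1 (position 1): word-initially → [n̥].
Occurrence 2 (position 6): no conditioning environment matches → elsewhere allophone [n].
Occurrence 3 (position 7): no conditioning environment matches → elsewhere allophone [n].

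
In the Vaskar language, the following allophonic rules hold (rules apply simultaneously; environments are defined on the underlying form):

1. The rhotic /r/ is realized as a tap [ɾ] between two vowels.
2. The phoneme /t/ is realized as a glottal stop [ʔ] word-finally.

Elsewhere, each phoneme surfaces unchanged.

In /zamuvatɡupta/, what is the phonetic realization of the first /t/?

[t]

/t/ (between /a/ and /ɡ/): rule 2 targets it, but not word-finally → unchanged [t].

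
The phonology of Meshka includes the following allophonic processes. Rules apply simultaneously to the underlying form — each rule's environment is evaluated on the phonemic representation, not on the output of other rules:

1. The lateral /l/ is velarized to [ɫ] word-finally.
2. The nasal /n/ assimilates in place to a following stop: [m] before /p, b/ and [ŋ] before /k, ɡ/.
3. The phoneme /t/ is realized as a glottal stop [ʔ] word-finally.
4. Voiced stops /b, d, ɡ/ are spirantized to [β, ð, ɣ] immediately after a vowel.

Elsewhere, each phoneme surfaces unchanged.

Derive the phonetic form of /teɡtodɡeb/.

[teɣtoðɡeβ]

/t/ (word-initial) is in the target of rule 3 but the environment (word-finally) is not met → [t].
/e/ (between /t/ and /ɡ/): no rule targets it → [e].
Rule 4 applies to /ɡ/ (between /e/ and /t/: immediately after a vowel) → [ɣ].
/t/ (between /ɡ/ and /o/) fails the environment for rule 3, so it stays [t].
/o/ (between /t/ and /d/): no rule targets it → [o].
/d/ meets the environment for rule 4 (immediately after a vowel) → [ð].
/ɡ/ — between /d/ and /e/; rule 4 does not apply here → [ɡ].
/e/ — not in any rule's target class → [e].
/b/ — word-final, immediately after a vowel — surfaces as [β] (rule 4).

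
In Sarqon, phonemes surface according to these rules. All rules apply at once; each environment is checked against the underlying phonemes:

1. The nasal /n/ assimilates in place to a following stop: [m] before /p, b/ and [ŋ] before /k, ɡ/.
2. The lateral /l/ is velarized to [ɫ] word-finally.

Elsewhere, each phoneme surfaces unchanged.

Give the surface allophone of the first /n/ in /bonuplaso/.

[n]

/n/ — between /o/ and /u/; rule 1 does not apply here → [n].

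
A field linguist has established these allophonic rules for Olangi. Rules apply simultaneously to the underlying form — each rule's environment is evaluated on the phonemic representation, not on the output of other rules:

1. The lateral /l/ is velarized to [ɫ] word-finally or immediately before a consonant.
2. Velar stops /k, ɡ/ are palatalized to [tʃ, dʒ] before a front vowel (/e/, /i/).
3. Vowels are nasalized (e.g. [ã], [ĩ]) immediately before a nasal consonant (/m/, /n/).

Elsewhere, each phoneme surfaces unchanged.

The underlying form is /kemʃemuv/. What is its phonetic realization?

/k/ (word-initial) occurs before a front vowel → [tʃ] by rule 2.
/e/ meets the environment for rule 3 (before a nasal consonant) → [ẽ].
/m/ stays [m].
/ʃ/ — not in any rule's target class → [ʃ].
/e/ meets the environment for rule 3 (before a nasal consonant) → [ẽ].
/m/ (between /e/ and /u/): no rule targets it → [m].
/u/ — between /m/ and /v/; rule 3 does not apply here → [u].
/v/ — not in any rule's target class → [v].

[tʃẽmʃẽmuv]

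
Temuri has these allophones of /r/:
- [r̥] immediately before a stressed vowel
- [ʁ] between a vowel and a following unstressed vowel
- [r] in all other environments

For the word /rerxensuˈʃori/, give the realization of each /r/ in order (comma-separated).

Occurrence 1 (position 1): no conditioning environment matches → elsewhere allophone [r].
Occurrence 2 (position 3): no conditioning environment matches → elsewhere allophone [r].
Occurrence 3 (position 11): between a vowel and a following unstressed vowel → [ʁ].

[r], [r], [ʁ]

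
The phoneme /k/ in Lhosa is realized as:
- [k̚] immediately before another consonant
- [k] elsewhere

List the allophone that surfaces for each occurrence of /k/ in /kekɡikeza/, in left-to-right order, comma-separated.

[k], [k̚], [k]

Occurrence 1 (position 1): no conditioning environment matches → elsewhere allophone [k].
Occurrence 2 (position 3): immediately before another consonant → [k̚].
Occurrence 3 (position 6): no conditioning environment matches → elsewhere allophone [k].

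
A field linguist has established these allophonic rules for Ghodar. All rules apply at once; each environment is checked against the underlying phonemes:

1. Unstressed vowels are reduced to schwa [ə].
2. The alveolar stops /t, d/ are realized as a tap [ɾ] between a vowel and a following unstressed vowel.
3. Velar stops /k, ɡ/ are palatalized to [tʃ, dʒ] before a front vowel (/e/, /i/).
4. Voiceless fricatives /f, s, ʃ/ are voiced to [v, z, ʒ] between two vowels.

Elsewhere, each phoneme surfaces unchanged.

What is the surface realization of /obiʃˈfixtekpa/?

[əbəʃˈfixtəkpə]

/o/ — word-initial, in an unstressed syllable — surfaces as [ə] (rule 1).
/b/ stays [b].
/i/ — between /b/ and /ʃ/, in an unstressed syllable — surfaces as [ə] (rule 1).
/ʃ/ (between /i/ and /f/): rule 4 targets it, but not between two vowels → unchanged [ʃ].
/f/ — between /ʃ/ and /i/; rule 4 does not apply here → [f].
/i/ (between /f/ and /x/) is in the target of rule 1 but the environment (in an unstressed syllable) is not met → [i].
/x/ stays [x].
/t/ (between /x/ and /e/) fails the environment for rule 2, so it stays [t].
/e/ — between /t/ and /k/, in an unstressed syllable — surfaces as [ə] (rule 1).
/k/ — between /e/ and /p/; rule 3 does not apply here → [k].
/p/ (between /k/ and /a/) is unaffected → [p].
/a/ (word-final) occurs in an unstressed syllable → [ə] by rule 1.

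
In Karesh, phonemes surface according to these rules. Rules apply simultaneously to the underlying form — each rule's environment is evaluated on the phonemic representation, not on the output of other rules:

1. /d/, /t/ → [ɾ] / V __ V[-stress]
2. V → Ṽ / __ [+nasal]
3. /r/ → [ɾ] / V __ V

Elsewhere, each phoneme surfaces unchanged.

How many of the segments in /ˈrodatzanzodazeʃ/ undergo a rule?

Segments that undergo a rule: /d/ → [ɾ] (rule 1); /a/ → [ã] (rule 2); /d/ → [ɾ] (rule 1).
All other segments surface unchanged.

3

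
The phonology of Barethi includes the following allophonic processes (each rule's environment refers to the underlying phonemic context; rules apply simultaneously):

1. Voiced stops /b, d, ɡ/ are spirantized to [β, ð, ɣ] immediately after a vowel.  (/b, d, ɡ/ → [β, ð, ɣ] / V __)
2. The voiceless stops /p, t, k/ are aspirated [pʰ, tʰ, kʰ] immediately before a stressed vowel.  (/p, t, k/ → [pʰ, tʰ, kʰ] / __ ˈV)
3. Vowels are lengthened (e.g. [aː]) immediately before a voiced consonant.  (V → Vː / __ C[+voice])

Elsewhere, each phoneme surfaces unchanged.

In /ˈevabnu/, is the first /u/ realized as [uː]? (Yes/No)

/u/ — word-final; rule 3 does not apply here → [u].
The actual realization is [u], not [uː].

No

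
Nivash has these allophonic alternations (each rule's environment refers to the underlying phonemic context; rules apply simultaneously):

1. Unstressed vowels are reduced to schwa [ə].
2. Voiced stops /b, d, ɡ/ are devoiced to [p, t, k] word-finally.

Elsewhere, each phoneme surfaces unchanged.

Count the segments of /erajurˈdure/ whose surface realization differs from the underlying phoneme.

Segments that undergo a rule: /e/ → [ə] (rule 1); /a/ → [ə] (rule 1); /u/ → [ə] (rule 1); /e/ → [ə] (rule 1).
All other segments surface unchanged.

4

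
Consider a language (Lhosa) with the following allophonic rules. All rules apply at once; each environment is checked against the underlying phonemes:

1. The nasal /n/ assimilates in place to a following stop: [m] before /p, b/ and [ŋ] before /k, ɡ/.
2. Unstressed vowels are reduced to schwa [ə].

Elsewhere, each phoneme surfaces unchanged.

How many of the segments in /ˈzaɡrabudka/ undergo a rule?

Segments that undergo a rule: /a/ → [ə] (rule 2); /u/ → [ə] (rule 2); /a/ → [ə] (rule 2).
All other segments surface unchanged.

3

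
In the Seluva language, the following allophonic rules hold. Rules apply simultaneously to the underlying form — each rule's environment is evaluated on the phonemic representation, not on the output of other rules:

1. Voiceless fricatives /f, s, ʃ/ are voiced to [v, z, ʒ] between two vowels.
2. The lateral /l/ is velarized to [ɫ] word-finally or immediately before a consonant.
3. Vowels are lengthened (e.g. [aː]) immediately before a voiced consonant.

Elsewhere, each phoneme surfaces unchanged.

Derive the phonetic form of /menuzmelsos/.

/e/ (between /m/ and /n/) occurs before a voiced consonant → [eː] by rule 3.
/u/ (between /n/ and /z/): before a voiced consonant, so rule 3 applies → [uː].
/e/ meets the environment for rule 3 (before a voiced consonant) → [eː].
/l/ (between /e/ and /s/): word-finally or immediately before a consonant, so rule 2 applies → [ɫ].
/s/ — between /l/ and /o/; rule 1 does not apply here → [s].
/o/ (between /s/ and /s/) is in the target of rule 3 but the environment (before a voiced consonant) is not met → [o].
/s/ (word-final) fails the environment for rule 1, so it stays [s].

[meːnuːzmeːɫsos]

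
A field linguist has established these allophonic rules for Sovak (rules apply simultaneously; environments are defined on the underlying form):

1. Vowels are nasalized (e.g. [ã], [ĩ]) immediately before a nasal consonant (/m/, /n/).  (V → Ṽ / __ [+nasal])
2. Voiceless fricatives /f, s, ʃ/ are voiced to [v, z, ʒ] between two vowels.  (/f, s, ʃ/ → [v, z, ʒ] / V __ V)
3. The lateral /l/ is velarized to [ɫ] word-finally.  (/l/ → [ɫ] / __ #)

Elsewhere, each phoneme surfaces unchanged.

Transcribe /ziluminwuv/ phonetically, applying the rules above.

[zilũmĩnwuv]

/z/ (word-initial) is unaffected → [z].
/i/ (between /z/ and /l/): rule 1 targets it, but not before a nasal consonant → unchanged [i].
/l/ (between /i/ and /u/): rule 3 targets it, but not word-finally → unchanged [l].
/u/ — between /l/ and /m/, before a nasal consonant — surfaces as [ũ] (rule 1).
/m/ — not in any rule's target class → [m].
/i/ (between /m/ and /n/) occurs before a nasal consonant → [ĩ] by rule 1.
/n/ (between /i/ and /w/): no rule targets it → [n].
/w/ stays [w].
/u/ (between /w/ and /v/) is in the target of rule 1 but the environment (before a nasal consonant) is not met → [u].
/v/ stays [v].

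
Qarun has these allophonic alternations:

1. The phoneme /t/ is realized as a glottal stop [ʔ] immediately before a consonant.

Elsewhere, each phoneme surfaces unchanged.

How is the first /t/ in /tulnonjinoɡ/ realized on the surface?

[t]

/t/ (word-initial): rule 1 targets it, but not immediately before a consonant → unchanged [t].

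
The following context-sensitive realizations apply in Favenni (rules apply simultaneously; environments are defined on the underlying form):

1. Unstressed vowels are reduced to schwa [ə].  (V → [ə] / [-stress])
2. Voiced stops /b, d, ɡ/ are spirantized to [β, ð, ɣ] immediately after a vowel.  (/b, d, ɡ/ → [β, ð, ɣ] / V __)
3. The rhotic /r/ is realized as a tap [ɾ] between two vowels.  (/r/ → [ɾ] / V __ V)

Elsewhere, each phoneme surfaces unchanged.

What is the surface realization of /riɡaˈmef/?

[rəɣəˈmef]

/r/ — word-initial; rule 3 does not apply here → [r].
/i/ (between /r/ and /ɡ/) occurs in an unstressed syllable → [ə] by rule 1.
/ɡ/ (between /i/ and /a/): immediately after a vowel, so rule 2 applies → [ɣ].
/a/ (between /ɡ/ and /m/): in an unstressed syllable, so rule 1 applies → [ə].
/m/ — not in any rule's target class → [m].
/e/ (between /m/ and /f/): rule 1 targets it, but not in an unstressed syllable → unchanged [e].
/f/ — not in any rule's target class → [f].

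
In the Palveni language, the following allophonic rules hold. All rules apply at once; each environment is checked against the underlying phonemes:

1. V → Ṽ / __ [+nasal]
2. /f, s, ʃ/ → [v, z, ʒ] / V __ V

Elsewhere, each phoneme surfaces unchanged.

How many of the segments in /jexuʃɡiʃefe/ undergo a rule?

Segments that undergo a rule: /ʃ/ → [ʒ] (rule 2); /f/ → [v] (rule 2).
All other segments surface unchanged.

2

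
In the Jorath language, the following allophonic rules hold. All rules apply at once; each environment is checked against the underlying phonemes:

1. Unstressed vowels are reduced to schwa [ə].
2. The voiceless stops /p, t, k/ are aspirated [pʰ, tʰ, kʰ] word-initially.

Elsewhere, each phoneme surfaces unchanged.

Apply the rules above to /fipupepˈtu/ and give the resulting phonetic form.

/f/ (word-initial): no rule targets it → [f].
/i/ (between /f/ and /p/): in an unstressed syllable, so rule 1 applies → [ə].
/p/ (between /i/ and /u/): rule 2 targets it, but not word-initially → unchanged [p].
/u/ — between /p/ and /p/, in an unstressed syllable — surfaces as [ə] (rule 1).
/p/ (between /u/ and /e/) is in the target of rule 2 but the environment (word-initially) is not met → [p].
/e/ — between /p/ and /p/, in an unstressed syllable — surfaces as [ə] (rule 1).
/p/ (between /e/ and /t/) is in the target of rule 2 but the environment (word-initially) is not met → [p].
/t/ (between /p/ and /u/) fails the environment for rule 2, so it stays [t].
/u/ (word-final) fails the environment for rule 1, so it stays [u].

[fəpəpəpˈtu]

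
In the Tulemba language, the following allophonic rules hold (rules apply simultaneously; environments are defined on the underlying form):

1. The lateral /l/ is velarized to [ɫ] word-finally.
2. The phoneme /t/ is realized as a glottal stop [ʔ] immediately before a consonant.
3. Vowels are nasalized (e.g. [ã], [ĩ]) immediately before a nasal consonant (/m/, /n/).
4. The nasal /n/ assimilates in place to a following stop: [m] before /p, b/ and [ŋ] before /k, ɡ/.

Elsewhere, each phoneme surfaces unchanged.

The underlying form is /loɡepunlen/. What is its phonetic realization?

[loɡepũnlẽn]

/l/ (word-initial) is in the target of rule 1 but the environment (word-finally) is not met → [l].
/o/ (between /l/ and /ɡ/) fails the environment for rule 3, so it stays [o].
/ɡ/ — not in any rule's target class → [ɡ].
/e/ (between /ɡ/ and /p/) fails the environment for rule 3, so it stays [e].
/p/ — not in any rule's target class → [p].
Rule 3 applies to /u/ (between /p/ and /n/: before a nasal consonant) → [ũ].
/n/ (between /u/ and /l/): rule 4 targets it, but not before a labial or velar stop → unchanged [n].
/l/ (between /n/ and /e/): rule 1 targets it, but not word-finally → unchanged [l].
/e/ (between /l/ and /n/) occurs before a nasal consonant → [ẽ] by rule 3.
/n/ (word-final) fails the environment for rule 4, so it stays [n].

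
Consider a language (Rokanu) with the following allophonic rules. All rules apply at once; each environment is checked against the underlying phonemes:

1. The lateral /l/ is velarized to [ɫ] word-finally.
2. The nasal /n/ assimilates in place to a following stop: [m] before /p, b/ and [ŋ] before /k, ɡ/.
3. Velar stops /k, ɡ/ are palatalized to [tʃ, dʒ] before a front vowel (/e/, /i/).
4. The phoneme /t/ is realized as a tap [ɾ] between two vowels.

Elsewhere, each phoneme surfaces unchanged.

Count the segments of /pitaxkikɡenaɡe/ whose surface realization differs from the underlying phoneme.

Segments that undergo a rule: /t/ → [ɾ] (rule 4); /k/ → [tʃ] (rule 3); /ɡ/ → [dʒ] (rule 3); /ɡ/ → [dʒ] (rule 3).
All other segments surface unchanged.

4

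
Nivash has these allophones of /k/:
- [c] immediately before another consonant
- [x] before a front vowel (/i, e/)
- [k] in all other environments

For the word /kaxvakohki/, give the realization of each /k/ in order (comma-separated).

Occurrence 1 (position 1): no conditioning environment matches → elsewhere allophone [k].
Occurrence 2 (position 6): no conditioning environment matches → elsewhere allophone [k].
Occurrence 3 (position 9): before a front vowel (/i, e/) → [x].

[k], [k], [x]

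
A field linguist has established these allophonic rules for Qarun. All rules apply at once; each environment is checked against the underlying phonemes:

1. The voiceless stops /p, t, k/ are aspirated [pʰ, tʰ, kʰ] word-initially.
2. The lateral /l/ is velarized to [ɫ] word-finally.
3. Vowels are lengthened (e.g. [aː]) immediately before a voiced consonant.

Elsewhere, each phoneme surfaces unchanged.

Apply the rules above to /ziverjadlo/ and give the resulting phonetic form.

[ziːveːrjaːdlo]

/z/ stays [z].
/i/ (between /z/ and /v/): before a voiced consonant, so rule 3 applies → [iː].
/v/ (between /i/ and /e/) is unaffected → [v].
/e/ — between /v/ and /r/, before a voiced consonant — surfaces as [eː] (rule 3).
/r/ (between /e/ and /j/): no rule targets it → [r].
/j/ stays [j].
Rule 3 applies to /a/ (between /j/ and /d/: before a voiced consonant) → [aː].
/d/ (between /a/ and /l/) is unaffected → [d].
/l/ (between /d/ and /o/) fails the environment for rule 2, so it stays [l].
/o/ (word-final) fails the environment for rule 3, so it stays [o].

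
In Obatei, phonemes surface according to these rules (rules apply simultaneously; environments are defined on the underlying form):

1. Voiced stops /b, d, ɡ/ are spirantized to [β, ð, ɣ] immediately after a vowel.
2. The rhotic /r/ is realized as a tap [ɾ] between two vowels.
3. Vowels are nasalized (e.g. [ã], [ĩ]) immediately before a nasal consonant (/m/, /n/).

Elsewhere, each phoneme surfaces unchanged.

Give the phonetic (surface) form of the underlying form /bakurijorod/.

[bakuɾijoɾoð]

/b/ — word-initial; rule 1 does not apply here → [b].
/a/ — between /b/ and /k/; rule 3 does not apply here → [a].
/k/ (between /a/ and /u/) is unaffected → [k].
/u/ (between /k/ and /r/): rule 3 targets it, but not before a nasal consonant → unchanged [u].
/r/ (between /u/ and /i/) occurs between two vowels → [ɾ] by rule 2.
/i/ (between /r/ and /j/): rule 3 targets it, but not before a nasal consonant → unchanged [i].
/j/ — not in any rule's target class → [j].
/o/ — between /j/ and /r/; rule 3 does not apply here → [o].
/r/ (between /o/ and /o/): between two vowels, so rule 2 applies → [ɾ].
/o/ (between /r/ and /d/): rule 3 targets it, but not before a nasal consonant → unchanged [o].
/d/ — word-final, immediately after a vowel — surfaces as [ð] (rule 1).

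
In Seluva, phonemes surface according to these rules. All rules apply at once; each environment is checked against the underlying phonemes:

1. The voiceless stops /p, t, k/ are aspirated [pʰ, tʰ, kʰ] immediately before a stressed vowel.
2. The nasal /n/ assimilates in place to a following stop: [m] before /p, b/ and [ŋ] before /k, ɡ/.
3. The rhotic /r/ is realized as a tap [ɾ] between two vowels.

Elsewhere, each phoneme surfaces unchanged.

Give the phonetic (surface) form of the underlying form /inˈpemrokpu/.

/n/ (between /i/ and /p/) occurs before a labial or velar stop → [m] by rule 2.
/p/ meets the environment for rule 1 (immediately before a stressed vowel) → [pʰ].
/r/ (between /m/ and /o/) is in the target of rule 3 but the environment (between two vowels) is not met → [r].
/k/ (between /o/ and /p/) is in the target of rule 1 but the environment (immediately before a stressed vowel) is not met → [k].
/p/ (between /k/ and /u/): rule 1 targets it, but not immediately before a stressed vowel → unchanged [p].

[imˈpʰemrokpu]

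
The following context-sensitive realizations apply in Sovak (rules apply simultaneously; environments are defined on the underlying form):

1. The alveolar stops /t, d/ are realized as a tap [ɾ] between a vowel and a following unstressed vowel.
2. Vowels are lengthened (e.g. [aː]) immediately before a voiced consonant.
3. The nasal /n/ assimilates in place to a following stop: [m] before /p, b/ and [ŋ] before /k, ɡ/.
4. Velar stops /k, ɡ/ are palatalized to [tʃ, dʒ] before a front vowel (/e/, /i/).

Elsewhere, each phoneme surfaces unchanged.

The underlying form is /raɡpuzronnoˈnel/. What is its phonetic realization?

/a/ (between /r/ and /ɡ/): before a voiced consonant, so rule 2 applies → [aː].
/ɡ/ (between /a/ and /p/) fails the environment for rule 4, so it stays [ɡ].
Rule 2 applies to /u/ (between /p/ and /z/: before a voiced consonant) → [uː].
/o/ (between /r/ and /n/): before a voiced consonant, so rule 2 applies → [oː].
/n/ (between /o/ and /n/): rule 3 targets it, but not before a labial or velar stop → unchanged [n].
/n/ — between /n/ and /o/; rule 3 does not apply here → [n].
Rule 2 applies to /o/ (between /n/ and /n/: before a voiced consonant) → [oː].
/n/ (between /o/ and /e/) is in the target of rule 3 but the environment (before a labial or velar stop) is not met → [n].
/e/ (between /n/ and /l/) occurs before a voiced consonant → [eː] by rule 2.

[raːɡpuːzroːnnoːˈneːl]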